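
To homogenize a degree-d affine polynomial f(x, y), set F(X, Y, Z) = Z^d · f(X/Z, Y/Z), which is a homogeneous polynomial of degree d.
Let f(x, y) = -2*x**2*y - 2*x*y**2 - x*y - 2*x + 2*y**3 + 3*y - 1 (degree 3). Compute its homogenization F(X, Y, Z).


F(X, Y, Z) = -2*X**2*Y - 2*X*Y**2 - X*Y*Z - 2*X*Z**2 + 2*Y**3 + 3*Y*Z**2 - Z**3

deg(f) = 3.
Substitute x = X/Z, y = Y/Z into f, then multiply by Z^3.
  monomial -2·x^2·y^1 ↦ -2·X^2·Y^1·Z^0.
  monomial -2·x^1·y^2 ↦ -2·X^1·Y^2·Z^0.
  monomial -1·x^1·y^1 ↦ -1·X^1·Y^1·Z^1.
  monomial -2·x^1·y^0 ↦ -2·X^1·Y^0·Z^2.
  monomial 2·x^0·y^3 ↦ 2·X^0·Y^3·Z^0.
  monomial 3·x^0·y^1 ↦ 3·X^0·Y^1·Z^2.
  monomial -1·x^0·y^0 ↦ -1·X^0·Y^0·Z^3.
Collecting: F(X, Y, Z) = -2*X**2*Y - 2*X*Y**2 - X*Y*Z - 2*X*Z**2 + 2*Y**3 + 3*Y*Z**2 - Z**3.


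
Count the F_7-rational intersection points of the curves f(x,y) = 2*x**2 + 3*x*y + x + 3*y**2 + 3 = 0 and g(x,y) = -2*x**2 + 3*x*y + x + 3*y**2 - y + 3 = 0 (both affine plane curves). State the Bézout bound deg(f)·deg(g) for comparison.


Common zeros: {(1, 3)}; count = 1; Bézout bound = 4.

deg(f) = 2, deg(g) = 2, so Bézout bound = 4.
Scan x ∈ F_7. For each x, list the y ∈ F_7 with f(x, y) ≡ 0 and those with g(x, y) ≡ 0 (mod 7); the common zeros in that column are the intersection.
  x = 0: f ≡ 0 at y ∈ ∅; g ≡ 0 at y ∈ {6}; common: ∅.
  x = 1: f ≡ 0 at y ∈ {3}; g ≡ 0 at y ∈ {1, 3}; common: {3}.
  x = 2: f ≡ 0 at y ∈ ∅; g ≡ 0 at y ∈ ∅; common: ∅.
  x = 3: f ≡ 0 at y ∈ ∅; g ≡ 0 at y ∈ ∅; common: ∅.
  x = 4: f ≡ 0 at y ∈ ∅; g ≡ 0 at y ∈ {3, 5}; common: ∅.
  x = 5: f ≡ 0 at y ∈ ∅; g ≡ 0 at y ∈ {0}; common: ∅.
  x = 6: f ≡ 0 at y ∈ ∅; g ≡ 0 at y ∈ {0, 6}; common: ∅.
Collecting: common zeros = {(1, 3)}, so the count is 1.
Comparison with the Bézout bound: 1 ≤ 4 = deg(f)·deg(g), as expected for curves with no common component (the affine F_7-count falls short of the bound because intersections may lie at infinity, over extension fields, or carry multiplicity).


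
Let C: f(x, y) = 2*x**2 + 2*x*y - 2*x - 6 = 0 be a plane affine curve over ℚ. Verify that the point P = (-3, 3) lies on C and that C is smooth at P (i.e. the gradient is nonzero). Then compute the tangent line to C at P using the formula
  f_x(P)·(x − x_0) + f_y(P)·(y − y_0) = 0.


Tangent line at P: -8*x - 6*y - 6 = 0.

Step 1: f(-3, 3) = 0, so P lies on C.
Step 2: partial derivatives
  f_x(x, y) = 4*x + 2*y - 2, f_y(x, y) = 2*x.
  f_x(P) = -8, f_y(P) = -6 (gradient nonzero, so P is smooth).
Step 3: tangent line at P: -8·(x − -3) + -6·(y − 3) = 0.
Expanding: -8*x - 6*y - 6 = 0.


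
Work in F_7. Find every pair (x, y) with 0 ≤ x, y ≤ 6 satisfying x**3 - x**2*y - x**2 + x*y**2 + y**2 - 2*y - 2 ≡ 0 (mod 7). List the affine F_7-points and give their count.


Affine F_7-points: {(1, 2), (1, 3), (5, 0), (5, 1), (6, 1)}; count = 5.

For each of the 49 pairs (x, y) ∈ F_7², evaluate f(x, y) mod 7. Record the zeros.
  x = 0: [0↦5, 1↦4, 2↦5, 3↦1, 4↦6, 5↦6, 6↦1]  zeros at y ∈ ∅
  x = 1: [0↦5, 1↦4, 2↦0, 3↦0, 4↦4, 5↦5, 6↦3]  zeros at y ∈ {2, 3}
  x = 2: [0↦2, 1↦6, 2↦2, 3↦4, 4↦5, 5↦5, 6↦4]  zeros at y ∈ ∅
  x = 3: [0↦2, 1↦2, 2↦3, 3↦5, 4↦1, 5↦5, 6↦3]  zeros at y ∈ ∅
  x = 4: [0↦4, 1↦5, 2↦2, 3↦2, 4↦5, 5↦4, 6↦6]  zeros at y ∈ ∅
  x = 5: [0↦0, 1↦0, 2↦5, 3↦1, 4↦2, 5↦1, 6↦5]  zeros at y ∈ {0, 1}
  x = 6: [0↦3, 1↦0, 2↦4, 3↦1, 4↦5, 5↦2, 6↦6]  zeros at y ∈ {1}
Collecting zeros: affine points = {(1, 2), (1, 3), (5, 0), (5, 1), (6, 1)}.
Total count |C(F_7)_aff| = 5.


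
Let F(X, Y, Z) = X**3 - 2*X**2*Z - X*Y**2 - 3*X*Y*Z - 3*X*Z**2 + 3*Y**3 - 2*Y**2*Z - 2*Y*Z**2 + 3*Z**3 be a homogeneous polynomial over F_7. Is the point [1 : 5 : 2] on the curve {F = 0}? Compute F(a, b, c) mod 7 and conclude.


F(1,5,2) ≡ 0 (mod 7); P is on the curve.

Evaluate F(1, 5, 2) term-by-term (mod 7).
  X**3 ↦ 1·1·1·1 = 1
  -2*X**2*Z ↦ -2·1·1·2 = -4
  -X*Y**2 ↦ -1·1·25·1 = -25
  -3*X*Y*Z ↦ -3·1·5·2 = -30
  -3*X*Z**2 ↦ -3·1·1·4 = -12
  3*Y**3 ↦ 3·1·125·1 = 375
  -2*Y**2*Z ↦ -2·1·25·2 = -100
  -2*Y*Z**2 ↦ -2·1·5·4 = -40
  3*Z**3 ↦ 3·1·1·8 = 24
Sum: F(1, 5, 2) = (1) + (-4) + (-25) + (-30) + (-12) + (375) + (-100) + (-40) + (24) = 189.
Reducing mod 7: 189 ≡ 0 (mod 7).
Since F(a, b, c) ≡ 0 (mod 7), P lies on the curve.


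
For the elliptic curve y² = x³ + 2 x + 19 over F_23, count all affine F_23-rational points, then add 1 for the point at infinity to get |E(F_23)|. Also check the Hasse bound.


Affine points = {(2, 10), (2, 13), (3, 11), (3, 12), (5, 4), (5, 19), (7, 10), (7, 13), (8, 8), (8, 15), (10, 2), (10, 21), (12, 0), (14, 10), (14, 13), (19, 4), (19, 19), (20, 3), (20, 20), (22, 4), (22, 19)}; affine count = 21; |E(F_23)| = 22.

Discriminant check: Δ ∝ 4a³ + 27b² = 4·2³ + 27·19² = 4·8 + 27·361 ≡ 4 (mod 23). Nonzero ⇒ E is nonsingular.
For each x ∈ F_23, compute rhs = x³ + 2·x + 19 mod 23, then count y ∈ F_23 with y² ≡ rhs.
  x = 0: rhs = 19, matching y values: none (0 points).
  x = 1: rhs = 22, matching y values: none (0 points).
  x = 2: rhs = 8, matching y values: 10, 13 (2 points).
  x = 3: rhs = 6, matching y values: 11, 12 (2 points).
  x = 4: rhs = 22, matching y values: none (0 points).
  x = 5: rhs = 16, matching y values: 4, 19 (2 points).
  x = 6: rhs = 17, matching y values: none (0 points).
  x = 7: rhs = 8, matching y values: 10, 13 (2 points).
  x = 8: rhs = 18, matching y values: 8, 15 (2 points).
  x = 9: rhs = 7, matching y values: none (0 points).
  x = 10: rhs = 4, matching y values: 2, 21 (2 points).
  x = 11: rhs = 15, matching y values: none (0 points).
  x = 12: rhs = 0, matching y values: 0 (1 points).
  x = 13: rhs = 11, matching y values: none (0 points).
  x = 14: rhs = 8, matching y values: 10, 13 (2 points).
  x = 15: rhs = 20, matching y values: none (0 points).
  x = 16: rhs = 7, matching y values: none (0 points).
  x = 17: rhs = 21, matching y values: none (0 points).
  x = 18: rhs = 22, matching y values: none (0 points).
  x = 19: rhs = 16, matching y values: 4, 19 (2 points).
  x = 20: rhs = 9, matching y values: 3, 20 (2 points).
  x = 21: rhs = 7, matching y values: none (0 points).
  x = 22: rhs = 16, matching y values: 4, 19 (2 points).
Total affine count: 21.
Full point count |E(F_23)| = 21 + 1 = 22.
Hasse bound: |22 − (23+1)| = |-2| = 2 ≤ 2√23 ≈ 9.5917 ✓.


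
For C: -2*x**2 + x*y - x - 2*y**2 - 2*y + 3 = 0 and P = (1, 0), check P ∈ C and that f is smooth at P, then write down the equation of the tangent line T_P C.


Tangent line at P: -5*x - y + 5 = 0.

Step 1: f(1, 0) = 0, so P lies on C.
Step 2: partial derivatives
  f_x(x, y) = -4*x + y - 1, f_y(x, y) = x - 4*y - 2.
  f_x(P) = -5, f_y(P) = -1 (gradient nonzero, so P is smooth).
Step 3: tangent line at P: -5·(x − 1) + -1·(y − 0) = 0.
Expanding: -5*x - y + 5 = 0.


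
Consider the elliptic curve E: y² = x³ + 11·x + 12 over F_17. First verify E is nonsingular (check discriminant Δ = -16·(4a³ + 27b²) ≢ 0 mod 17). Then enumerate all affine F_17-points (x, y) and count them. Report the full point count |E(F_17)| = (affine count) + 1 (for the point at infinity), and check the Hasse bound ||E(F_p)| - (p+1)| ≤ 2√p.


Affine points = {(2, 5), (2, 12), (3, 2), (3, 15), (4, 1), (4, 16), (8, 0), (10, 0), (11, 6), (11, 11), (12, 6), (12, 11), (15, 4), (15, 13), (16, 0)}; affine count = 15; |E(F_17)| = 16.

Discriminant check: Δ ∝ 4a³ + 27b² = 4·11³ + 27·12² = 4·1331 + 27·144 ≡ 15 (mod 17). Nonzero ⇒ E is nonsingular.
For each x ∈ F_17, compute rhs = x³ + 11·x + 12 mod 17, then count y ∈ F_17 with y² ≡ rhs.
  x = 0: rhs = 12, matching y values: none (0 points).
  x = 1: rhs = 7, matching y values: none (0 points).
  x = 2: rhs = 8, matching y values: 5, 12 (2 points).
  x = 3: rhs = 4, matching y values: 2, 15 (2 points).
  x = 4: rhs = 1, matching y values: 1, 16 (2 points).
  x = 5: rhs = 5, matching y values: none (0 points).
  x = 6: rhs = 5, matching y values: none (0 points).
  x = 7: rhs = 7, matching y values: none (0 points).
  x = 8: rhs = 0, matching y values: 0 (1 points).
  x = 9: rhs = 7, matching y values: none (0 points).
  x = 10: rhs = 0, matching y values: 0 (1 points).
  x = 11: rhs = 2, matching y values: 6, 11 (2 points).
  x = 12: rhs = 2, matching y values: 6, 11 (2 points).
  x = 13: rhs = 6, matching y values: none (0 points).
  x = 14: rhs = 3, matching y values: none (0 points).
  x = 15: rhs = 16, matching y values: 4, 13 (2 points).
  x = 16: rhs = 0, matching y values: 0 (1 points).
Total affine count: 15.
Full point count |E(F_17)| = 15 + 1 = 16.
Hasse bound: |16 − (17+1)| = |-2| = 2 ≤ 2√17 ≈ 8.2462 ✓.


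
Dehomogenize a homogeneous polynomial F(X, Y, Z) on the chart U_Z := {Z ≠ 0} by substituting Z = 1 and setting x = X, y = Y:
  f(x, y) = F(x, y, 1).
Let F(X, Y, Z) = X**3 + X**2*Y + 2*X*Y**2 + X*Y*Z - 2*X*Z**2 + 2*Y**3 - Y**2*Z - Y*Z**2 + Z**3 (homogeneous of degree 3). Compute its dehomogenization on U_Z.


f(x, y) = x**3 + x**2*y + 2*x*y**2 + x*y - 2*x + 2*y**3 - y**2 - y + 1

On U_Z we set Z = 1. Each monomial c·X^i·Y^j·Z^k in F becomes c·x^i·y^j·1^k = c·x^i·y^j.
Substituting Z = 1: F(X, Y, 1) = x**3 + x**2*y + 2*x*y**2 + x*y - 2*x + 2*y**3 - y**2 - y + 1.
Note: deg(f) ≤ deg(F) = 3; strict inequality happens when F is divisible by Z (lost terms).


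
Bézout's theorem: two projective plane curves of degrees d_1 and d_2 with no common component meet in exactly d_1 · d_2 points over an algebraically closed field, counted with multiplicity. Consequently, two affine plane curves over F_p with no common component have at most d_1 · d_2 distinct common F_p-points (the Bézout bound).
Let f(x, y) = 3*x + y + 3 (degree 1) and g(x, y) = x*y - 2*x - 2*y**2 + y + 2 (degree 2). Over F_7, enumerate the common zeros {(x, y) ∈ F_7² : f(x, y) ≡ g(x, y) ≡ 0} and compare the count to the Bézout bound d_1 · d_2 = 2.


Common zeros: {(1, 1)}; count = 1; Bézout bound = 2.

deg(f) = 1, deg(g) = 2, so Bézout bound = 2.
Scan x ∈ F_7. For each x, list the y ∈ F_7 with f(x, y) ≡ 0 and those with g(x, y) ≡ 0 (mod 7); the common zeros in that column are the intersection.
  x = 0: f ≡ 0 at y ∈ {4}; g ≡ 0 at y ∈ ∅; common: ∅.
  x = 1: f ≡ 0 at y ∈ {1}; g ≡ 0 at y ∈ {0, 1}; common: {1}.
  x = 2: f ≡ 0 at y ∈ {5}; g ≡ 0 at y ∈ {6}; common: ∅.
  x = 3: f ≡ 0 at y ∈ {2}; g ≡ 0 at y ∈ ∅; common: ∅.
  x = 4: f ≡ 0 at y ∈ {6}; g ≡ 0 at y ∈ ∅; common: ∅.
  x = 5: f ≡ 0 at y ∈ {3}; g ≡ 0 at y ∈ {5}; common: ∅.
  x = 6: f ≡ 0 at y ∈ {0}; g ≡ 0 at y ∈ {3, 4}; common: ∅.
Collecting: common zeros = {(1, 1)}, so the count is 1.
Comparison with the Bézout bound: 1 ≤ 2 = deg(f)·deg(g), as expected for curves with no common component (the affine F_7-count falls short of the bound because intersections may lie at infinity, over extension fields, or carry multiplicity).


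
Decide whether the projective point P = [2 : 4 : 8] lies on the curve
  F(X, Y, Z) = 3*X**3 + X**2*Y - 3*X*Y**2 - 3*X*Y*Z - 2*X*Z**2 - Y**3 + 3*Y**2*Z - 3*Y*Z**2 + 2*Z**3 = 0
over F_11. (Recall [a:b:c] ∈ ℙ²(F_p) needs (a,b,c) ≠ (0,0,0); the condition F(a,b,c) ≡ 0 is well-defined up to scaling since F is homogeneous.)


F(2,4,8) ≡ 6 (mod 11); P is NOT on the curve.

Evaluate F(2, 4, 8) term-by-term (mod 11).
  3*X**3 ↦ 3·8·1·1 = 24
  X**2*Y ↦ 1·4·4·1 = 16
  -3*X*Y**2 ↦ -3·2·16·1 = -96
  -3*X*Y*Z ↦ -3·2·4·8 = -192
  -2*X*Z**2 ↦ -2·2·1·64 = -256
  -Y**3 ↦ -1·1·64·1 = -64
  3*Y**2*Z ↦ 3·1·16·8 = 384
  -3*Y*Z**2 ↦ -3·1·4·64 = -768
  2*Z**3 ↦ 2·1·1·512 = 1024
Sum: F(2, 4, 8) = (24) + (16) + (-96) + (-192) + (-256) + (-64) + (384) + (-768) + (1024) = 72.
Reducing mod 11: 72 ≡ 6 (mod 11).
Since F(a, b, c) ≡ 6 ≠ 0 (mod 11), P does NOT lie on the curve.


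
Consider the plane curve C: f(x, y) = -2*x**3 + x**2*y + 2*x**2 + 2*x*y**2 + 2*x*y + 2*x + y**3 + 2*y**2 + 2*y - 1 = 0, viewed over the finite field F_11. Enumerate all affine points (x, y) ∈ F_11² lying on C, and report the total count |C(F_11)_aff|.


Affine F_11-points: {(1, 1), (4, 2), (5, 3), (6, 6), (7, 3), (7, 5), (7, 9), (8, 10), (10, 2)}; count = 9.

For each of the 121 pairs (x, y) ∈ F_11², evaluate f(x, y) mod 11. Record the zeros.
  x = 0: [0↦10, 1↦4, 2↦8, 3↦6, 4↦4, 5↦8, 6↦2, 7↦3, 8↦6, 9↦6, 10↦9]  zeros at y ∈ ∅
  x = 1: [0↦1, 1↦0, 2↦2, 3↦2, 4↦6, 5↦9, 6↦6, 7↦3, 8↦6, 9↦10, 10↦10]  zeros at y ∈ {1}
  x = 2: [0↦6, 1↦1, 2↦3, 3↦7, 4↦8, 5↦1, 6↦3, 7↦9, 8↦3, 9↦2, 10↦1]  zeros at y ∈ ∅
  x = 3: [0↦2, 1↦6, 2↦10, 3↦9, 4↦9, 5↦5, 6↦3, 7↦9, 8↦7, 9↦3, 10↦3]  zeros at y ∈ ∅
  x = 4: [0↦10, 1↦3, 2↦0, 3↦7, 4↦8, 5↦9, 6↦5, 7↦2, 8↦6, 9↦1, 10↦4]  zeros at y ∈ {2}
  x = 5: [0↦7, 1↦2, 2↦5, 3↦0, 4↦4, 5↦1, 6↦8, 7↦9, 8↦10, 9↦6, 10↦3]  zeros at y ∈ {3}
  x = 6: [0↦3, 1↦2, 2↦2, 3↦9, 4↦7, 5↦2, 6↦0, 7↦7, 8↦7, 9↦6, 10↦10]  zeros at y ∈ {6}
  x = 7: [0↦8, 1↦2, 2↦1, 3↦0, 4↦5, 5↦0, 6↦2, 7↦6, 8↦7, 9↦0, 10↦2]  zeros at y ∈ {3, 5, 9}
  x = 8: [0↦10, 1↦1, 2↦1, 3↦5, 4↦8, 5↦5, 6↦2, 7↦5, 8↦9, 9↦9, 10↦0]  zeros at y ∈ {10}
  x = 9: [0↦8, 1↦9, 2↦1, 3↦1, 4↦4, 5↦5, 6↦10, 7↦3, 8↦1, 9↦10, 10↦3]  zeros at y ∈ ∅
  x = 10: [0↦1, 1↦3, 2↦0, 3↦9, 4↦3, 5↦10, 6↦3, 7↦10, 8↦4, 9↦2, 10↦10]  zeros at y ∈ {2}
Collecting zeros: affine points = {(1, 1), (4, 2), (5, 3), (6, 6), (7, 3), (7, 5), (7, 9), (8, 10), (10, 2)}.
Total count |C(F_11)_aff| = 9.


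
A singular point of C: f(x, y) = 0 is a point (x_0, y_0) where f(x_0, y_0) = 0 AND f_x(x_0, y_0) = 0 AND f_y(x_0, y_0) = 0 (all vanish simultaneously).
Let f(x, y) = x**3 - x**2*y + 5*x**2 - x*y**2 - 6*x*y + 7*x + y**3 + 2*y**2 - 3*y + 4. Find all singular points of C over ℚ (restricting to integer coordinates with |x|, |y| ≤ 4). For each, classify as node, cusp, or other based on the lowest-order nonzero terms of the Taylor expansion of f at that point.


Singular points: {(-2, -1)}; classification: cusp.

Compute partial derivatives:
  f_x = 3*x**2 - 2*x*y + 10*x - y**2 - 6*y + 7.
  f_y = -x**2 - 2*x*y - 6*x + 3*y**2 + 4*y - 3.
Scan x_0 ∈ {−4, ..., 4}. For each x_0, f_y(x_0, y) is a polynomial in y; find its integer roots y ∈ {−4, ..., 4}, then test f_x and f at those candidates.
  x = -4: f_y(-4, y) = 3*y**2 + 12*y + 5; no integer root y with |y| ≤ 4.
  x = -3: f_y(-3, y) = 3*y**2 + 10*y + 6; no integer root y with |y| ≤ 4.
  x = -2: f_y(-2, y) = 3*y**2 + 8*y + 5; vanishes at y ∈ {-1}. (-2, -1): f_x = 0, f = 0 — SINGULAR.
  x = -1: f_y(-1, y) = 3*y**2 + 6*y + 2; no integer root y with |y| ≤ 4.
  x = 0: f_y(0, y) = 3*y**2 + 4*y - 3; no integer root y with |y| ≤ 4.
  x = 1: f_y(1, y) = 3*y**2 + 2*y - 10; no integer root y with |y| ≤ 4.
  x = 2: f_y(2, y) = 3*y**2 - 19; no integer root y with |y| ≤ 4.
  x = 3: f_y(3, y) = 3*y**2 - 2*y - 30; no integer root y with |y| ≤ 4.
  x = 4: f_y(4, y) = 3*y**2 - 4*y - 43; no integer root y with |y| ≤ 4.
Only singular point on the grid: (-2, -1).
Classify: substitute x = -2 + u, y = -1 + v and expand: f = u**3 - u**2*v - u*v**2 + v**3 + v**2.
No constant or linear terms (consistent with a singular point). Quadratic part: v**2. Cubic part: u**3 - u**2*v - u*v**2 + v**3.
The quadratic part v**2 is a perfect square, so there is a single (double) tangent line v = 0, i.e. y = -1. Restricting the cubic part to that line (v = 0) leaves u**3 ≠ 0, so f is not divisible by v and the branch is v² ≈ -u**3 to lowest order — this is a cusp.
Classification: cusp.


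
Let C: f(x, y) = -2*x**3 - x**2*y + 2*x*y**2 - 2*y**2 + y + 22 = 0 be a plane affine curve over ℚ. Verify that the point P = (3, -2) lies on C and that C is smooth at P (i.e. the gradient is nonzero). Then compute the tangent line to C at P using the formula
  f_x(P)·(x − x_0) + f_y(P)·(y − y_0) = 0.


Tangent line at P: -34*x - 24*y + 54 = 0.

Step 1: f(3, -2) = 0, so P lies on C.
Step 2: partial derivatives
  f_x(x, y) = -6*x**2 - 2*x*y + 2*y**2, f_y(x, y) = -x**2 + 4*x*y - 4*y + 1.
  f_x(P) = -34, f_y(P) = -24 (gradient nonzero, so P is smooth).
Step 3: tangent line at P: -34·(x − 3) + -24·(y − -2) = 0.
Expanding: -34*x - 24*y + 54 = 0.


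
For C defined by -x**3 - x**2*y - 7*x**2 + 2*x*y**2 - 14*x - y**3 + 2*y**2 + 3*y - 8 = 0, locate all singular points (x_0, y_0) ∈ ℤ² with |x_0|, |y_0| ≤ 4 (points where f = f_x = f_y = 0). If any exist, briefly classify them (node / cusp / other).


Singular points: {(-2, -1)}; classification: cusp.

Compute partial derivatives:
  f_x = -3*x**2 - 2*x*y - 14*x + 2*y**2 - 14.
  f_y = -x**2 + 4*x*y - 3*y**2 + 4*y + 3.
Scan x_0 ∈ {−4, ..., 4}. For each x_0, f_y(x_0, y) is a polynomial in y; find its integer roots y ∈ {−4, ..., 4}, then test f_x and f at those candidates.
  x = -4: f_y(-4, y) = -3*y**2 - 12*y - 13; no integer root y with |y| ≤ 4.
  x = -3: f_y(-3, y) = -3*y**2 - 8*y - 6; no integer root y with |y| ≤ 4.
  x = -2: f_y(-2, y) = -3*y**2 - 4*y - 1; vanishes at y ∈ {-1}. (-2, -1): f_x = 0, f = 0 — SINGULAR.
  x = -1: f_y(-1, y) = 2 - 3*y**2; no integer root y with |y| ≤ 4.
  x = 0: f_y(0, y) = -3*y**2 + 4*y + 3; no integer root y with |y| ≤ 4.
  x = 1: f_y(1, y) = -3*y**2 + 8*y + 2; no integer root y with |y| ≤ 4.
  x = 2: f_y(2, y) = -3*y**2 + 12*y - 1; no integer root y with |y| ≤ 4.
  x = 3: f_y(3, y) = -3*y**2 + 16*y - 6; no integer root y with |y| ≤ 4.
  x = 4: f_y(4, y) = -3*y**2 + 20*y - 13; no integer root y with |y| ≤ 4.
Only singular point on the grid: (-2, -1).
Classify: substitute x = -2 + u, y = -1 + v and expand: f = -u**3 - u**2*v + 2*u*v**2 - v**3 + v**2.
No constant or linear terms (consistent with a singular point). Quadratic part: v**2. Cubic part: -u**3 - u**2*v + 2*u*v**2 - v**3.
The quadratic part v**2 is a perfect square, so there is a single (double) tangent line v = 0, i.e. y = -1. Restricting the cubic part to that line (v = 0) leaves -u**3 ≠ 0, so f is not divisible by v and the branch is v² ≈ u**3 to lowest order — this is a cusp.
Classification: cusp.


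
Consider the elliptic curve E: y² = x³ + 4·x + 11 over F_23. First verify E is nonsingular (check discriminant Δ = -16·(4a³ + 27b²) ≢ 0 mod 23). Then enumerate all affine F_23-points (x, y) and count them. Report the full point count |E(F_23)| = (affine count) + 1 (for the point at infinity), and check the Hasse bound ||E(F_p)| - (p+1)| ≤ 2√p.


Affine points = {(1, 4), (1, 19), (2, 2), (2, 21), (3, 2), (3, 21), (5, 8), (5, 15), (8, 7), (8, 16), (10, 4), (10, 19), (11, 11), (11, 12), (12, 4), (12, 19), (13, 11), (13, 12), (16, 10), (16, 13), (17, 1), (17, 22), (18, 2), (18, 21), (19, 0), (20, 8), (20, 15), (21, 8), (21, 15), (22, 11), (22, 12)}; affine count = 31; |E(F_23)| = 32.

Discriminant check: Δ ∝ 4a³ + 27b² = 4·4³ + 27·11² = 4·64 + 27·121 ≡ 4 (mod 23). Nonzero ⇒ E is nonsingular.
For each x ∈ F_23, compute rhs = x³ + 4·x + 11 mod 23, then count y ∈ F_23 with y² ≡ rhs.
  x = 0: rhs = 11, matching y values: none (0 points).
  x = 1: rhs = 16, matching y values: 4, 19 (2 points).
  x = 2: rhs = 4, matching y values: 2, 21 (2 points).
  x = 3: rhs = 4, matching y values: 2, 21 (2 points).
  x = 4: rhs = 22, matching y values: none (0 points).
  x = 5: rhs = 18, matching y values: 8, 15 (2 points).
  x = 6: rhs = 21, matching y values: none (0 points).
  x = 7: rhs = 14, matching y values: none (0 points).
  x = 8: rhs = 3, matching y values: 7, 16 (2 points).
  x = 9: rhs = 17, matching y values: none (0 points).
  x = 10: rhs = 16, matching y values: 4, 19 (2 points).
  x = 11: rhs = 6, matching y values: 11, 12 (2 points).
  x = 12: rhs = 16, matching y values: 4, 19 (2 points).
  x = 13: rhs = 6, matching y values: 11, 12 (2 points).
  x = 14: rhs = 5, matching y values: none (0 points).
  x = 15: rhs = 19, matching y values: none (0 points).
  x = 16: rhs = 8, matching y values: 10, 13 (2 points).
  x = 17: rhs = 1, matching y values: 1, 22 (2 points).
  x = 18: rhs = 4, matching y values: 2, 21 (2 points).
  x = 19: rhs = 0, matching y values: 0 (1 points).
  x = 20: rhs = 18, matching y values: 8, 15 (2 points).
  x = 21: rhs = 18, matching y values: 8, 15 (2 points).
  x = 22: rhs = 6, matching y values: 11, 12 (2 points).
Total affine count: 31.
Full point count |E(F_23)| = 31 + 1 = 32.
Hasse bound: |32 − (23+1)| = |8| = 8 ≤ 2√23 ≈ 9.5917 ✓.


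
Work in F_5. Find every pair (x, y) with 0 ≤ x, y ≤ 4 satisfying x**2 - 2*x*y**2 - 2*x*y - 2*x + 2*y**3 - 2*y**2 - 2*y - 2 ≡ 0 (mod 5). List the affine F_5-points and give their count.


Affine F_5-points: {(1, 4), (2, 3), (4, 3)}; count = 3.

For each of the 25 pairs (x, y) ∈ F_5², evaluate f(x, y) mod 5. Record the zeros.
  x = 0: [0↦3, 1↦1, 2↦2, 3↦3, 4↦1]  zeros at y ∈ ∅
  x = 1: [0↦2, 1↦1, 2↦4, 3↦3, 4↦0]  zeros at y ∈ {4}
  x = 2: [0↦3, 1↦3, 2↦3, 3↦0, 4↦1]  zeros at y ∈ {3}
  x = 3: [0↦1, 1↦2, 2↦4, 3↦4, 4↦4]  zeros at y ∈ ∅
  x = 4: [0↦1, 1↦3, 2↦2, 3↦0, 4↦4]  zeros at y ∈ {3}
Collecting zeros: affine points = {(1, 4), (2, 3), (4, 3)}.
Total count |C(F_5)_aff| = 3.


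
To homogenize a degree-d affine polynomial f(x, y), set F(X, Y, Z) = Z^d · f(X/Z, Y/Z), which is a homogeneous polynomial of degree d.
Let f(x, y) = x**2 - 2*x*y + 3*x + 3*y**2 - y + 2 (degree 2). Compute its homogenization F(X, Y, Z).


F(X, Y, Z) = X**2 - 2*X*Y + 3*X*Z + 3*Y**2 - Y*Z + 2*Z**2

deg(f) = 2.
Substitute x = X/Z, y = Y/Z into f, then multiply by Z^2.
  monomial 1·x^2·y^0 ↦ 1·X^2·Y^0·Z^0.
  monomial -2·x^1·y^1 ↦ -2·X^1·Y^1·Z^0.
  monomial 3·x^1·y^0 ↦ 3·X^1·Y^0·Z^1.
  monomial 3·x^0·y^2 ↦ 3·X^0·Y^2·Z^0.
  monomial -1·x^0·y^1 ↦ -1·X^0·Y^1·Z^1.
  monomial 2·x^0·y^0 ↦ 2·X^0·Y^0·Z^2.
Collecting: F(X, Y, Z) = X**2 - 2*X*Y + 3*X*Z + 3*Y**2 - Y*Z + 2*Z**2.


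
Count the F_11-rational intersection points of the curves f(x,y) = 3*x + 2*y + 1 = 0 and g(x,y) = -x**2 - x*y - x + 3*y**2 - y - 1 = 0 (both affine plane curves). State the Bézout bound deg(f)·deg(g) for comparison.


Common zeros: {(5, 3), (6, 7)}; count = 2; Bézout bound = 2.

deg(f) = 1, deg(g) = 2, so Bézout bound = 2.
Scan x ∈ F_11. For each x, list the y ∈ F_11 with f(x, y) ≡ 0 and those with g(x, y) ≡ 0 (mod 11); the common zeros in that column are the intersection.
  x = 0: f ≡ 0 at y ∈ {5}; g ≡ 0 at y ∈ ∅; common: ∅.
  x = 1: f ≡ 0 at y ∈ {9}; g ≡ 0 at y ∈ ∅; common: ∅.
  x = 2: f ≡ 0 at y ∈ {2}; g ≡ 0 at y ∈ {3, 9}; common: ∅.
  x = 3: f ≡ 0 at y ∈ {6}; g ≡ 0 at y ∈ ∅; common: ∅.
  x = 4: f ≡ 0 at y ∈ {10}; g ≡ 0 at y ∈ ∅; common: ∅.
  x = 5: f ≡ 0 at y ∈ {3}; g ≡ 0 at y ∈ {3, 10}; common: {3}.
  x = 6: f ≡ 0 at y ∈ {7}; g ≡ 0 at y ∈ {7, 10}; common: {7}.
  x = 7: f ≡ 0 at y ∈ {0}; g ≡ 0 at y ∈ {5}; common: ∅.
  x = 8: f ≡ 0 at y ∈ {4}; g ≡ 0 at y ∈ {7}; common: ∅.
  x = 9: f ≡ 0 at y ∈ {8}; g ≡ 0 at y ∈ {2, 5}; common: ∅.
  x = 10: f ≡ 0 at y ∈ {1}; g ≡ 0 at y ∈ {2, 9}; common: ∅.
Collecting: common zeros = {(5, 3), (6, 7)}, so the count is 2.
Comparison with the Bézout bound: 2 ≤ 2 = deg(f)·deg(g), as expected for curves with no common component (the bound is attained).


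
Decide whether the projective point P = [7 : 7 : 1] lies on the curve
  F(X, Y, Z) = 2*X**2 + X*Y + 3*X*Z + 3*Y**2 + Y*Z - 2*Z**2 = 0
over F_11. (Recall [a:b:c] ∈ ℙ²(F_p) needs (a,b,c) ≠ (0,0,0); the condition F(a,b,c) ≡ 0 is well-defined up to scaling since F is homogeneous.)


F(7,7,1) ≡ 1 (mod 11); P is NOT on the curve.

Evaluate F(7, 7, 1) term-by-term (mod 11).
  2*X**2 ↦ 2·49·1·1 = 98
  X*Y ↦ 1·7·7·1 = 49
  3*X*Z ↦ 3·7·1·1 = 21
  3*Y**2 ↦ 3·1·49·1 = 147
  Y*Z ↦ 1·1·7·1 = 7
  -2*Z**2 ↦ -2·1·1·1 = -2
Sum: F(7, 7, 1) = (98) + (49) + (21) + (147) + (7) + (-2) = 320.
Reducing mod 11: 320 ≡ 1 (mod 11).
Since F(a, b, c) ≡ 1 ≠ 0 (mod 11), P does NOT lie on the curve.


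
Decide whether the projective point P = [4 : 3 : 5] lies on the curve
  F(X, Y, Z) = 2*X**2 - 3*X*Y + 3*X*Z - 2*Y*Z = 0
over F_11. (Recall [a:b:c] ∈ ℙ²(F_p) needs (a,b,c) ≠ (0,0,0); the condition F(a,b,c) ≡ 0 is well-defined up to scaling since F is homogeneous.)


F(4,3,5) ≡ 4 (mod 11); P is NOT on the curve.

Evaluate F(4, 3, 5) term-by-term (mod 11).
  2*X**2 ↦ 2·16·1·1 = 32
  -3*X*Y ↦ -3·4·3·1 = -36
  3*X*Z ↦ 3·4·1·5 = 60
  -2*Y*Z ↦ -2·1·3·5 = -30
Sum: F(4, 3, 5) = (32) + (-36) + (60) + (-30) = 26.
Reducing mod 11: 26 ≡ 4 (mod 11).
Since F(a, b, c) ≡ 4 ≠ 0 (mod 11), P does NOT lie on the curve.


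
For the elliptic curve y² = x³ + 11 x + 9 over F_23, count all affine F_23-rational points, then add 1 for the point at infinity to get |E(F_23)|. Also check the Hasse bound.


Affine points = {(0, 3), (0, 20), (2, 4), (2, 19), (3, 0), (4, 5), (4, 18), (9, 3), (9, 20), (11, 9), (11, 14), (12, 11), (12, 12), (13, 7), (13, 16), (14, 3), (14, 20), (16, 7), (16, 16), (17, 7), (17, 16), (18, 6), (18, 17), (19, 4), (19, 19), (20, 8), (20, 15), (21, 5), (21, 18)}; affine count = 29; |E(F_23)| = 30.

Discriminant check: Δ ∝ 4a³ + 27b² = 4·11³ + 27·9² = 4·1331 + 27·81 ≡ 13 (mod 23). Nonzero ⇒ E is nonsingular.
For each x ∈ F_23, compute rhs = x³ + 11·x + 9 mod 23, then count y ∈ F_23 with y² ≡ rhs.
  x = 0: rhs = 9, matching y values: 3, 20 (2 points).
  x = 1: rhs = 21, matching y values: none (0 points).
  x = 2: rhs = 16, matching y values: 4, 19 (2 points).
  x = 3: rhs = 0, matching y values: 0 (1 points).
  x = 4: rhs = 2, matching y values: 5, 18 (2 points).
  x = 5: rhs = 5, matching y values: none (0 points).
  x = 6: rhs = 15, matching y values: none (0 points).
  x = 7: rhs = 15, matching y values: none (0 points).
  x = 8: rhs = 11, matching y values: none (0 points).
  x = 9: rhs = 9, matching y values: 3, 20 (2 points).
  x = 10: rhs = 15, matching y values: none (0 points).
  x = 11: rhs = 12, matching y values: 9, 14 (2 points).
  x = 12: rhs = 6, matching y values: 11, 12 (2 points).
  x = 13: rhs = 3, matching y values: 7, 16 (2 points).
  x = 14: rhs = 9, matching y values: 3, 20 (2 points).
  x = 15: rhs = 7, matching y values: none (0 points).
  x = 16: rhs = 3, matching y values: 7, 16 (2 points).
  x = 17: rhs = 3, matching y values: 7, 16 (2 points).
  x = 18: rhs = 13, matching y values: 6, 17 (2 points).
  x = 19: rhs = 16, matching y values: 4, 19 (2 points).
  x = 20: rhs = 18, matching y values: 8, 15 (2 points).
  x = 21: rhs = 2, matching y values: 5, 18 (2 points).
  x = 22: rhs = 20, matching y values: none (0 points).
Total affine count: 29.
Full point count |E(F_23)| = 29 + 1 = 30.
Hasse bound: |30 − (23+1)| = |6| = 6 ≤ 2√23 ≈ 9.5917 ✓.


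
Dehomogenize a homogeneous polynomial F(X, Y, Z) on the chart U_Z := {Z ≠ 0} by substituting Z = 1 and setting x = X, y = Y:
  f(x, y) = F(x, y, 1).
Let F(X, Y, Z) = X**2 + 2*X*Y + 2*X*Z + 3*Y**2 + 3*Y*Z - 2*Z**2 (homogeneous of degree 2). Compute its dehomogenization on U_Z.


f(x, y) = x**2 + 2*x*y + 2*x + 3*y**2 + 3*y - 2

On U_Z we set Z = 1. Each monomial c·X^i·Y^j·Z^k in F becomes c·x^i·y^j·1^k = c·x^i·y^j.
Substituting Z = 1: F(X, Y, 1) = x**2 + 2*x*y + 2*x + 3*y**2 + 3*y - 2.
Note: deg(f) ≤ deg(F) = 2; strict inequality happens when F is divisible by Z (lost terms).


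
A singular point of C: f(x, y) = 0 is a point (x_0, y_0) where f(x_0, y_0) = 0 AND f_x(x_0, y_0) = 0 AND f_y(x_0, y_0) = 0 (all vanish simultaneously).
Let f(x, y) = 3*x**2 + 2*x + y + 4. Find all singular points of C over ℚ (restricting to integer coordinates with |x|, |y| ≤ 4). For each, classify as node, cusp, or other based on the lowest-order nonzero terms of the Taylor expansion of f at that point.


No singular points in the scanned grid; C is smooth there.

Compute partial derivatives:
  f_x = 6*x + 2.
  f_y = 1.
f_y = 1 is a nonzero constant, so f_y never vanishes: no point (x, y) can satisfy f = f_x = f_y = 0. In particular no (x, y) ∈ {−4, ..., 4}² is singular; the curve is smooth.


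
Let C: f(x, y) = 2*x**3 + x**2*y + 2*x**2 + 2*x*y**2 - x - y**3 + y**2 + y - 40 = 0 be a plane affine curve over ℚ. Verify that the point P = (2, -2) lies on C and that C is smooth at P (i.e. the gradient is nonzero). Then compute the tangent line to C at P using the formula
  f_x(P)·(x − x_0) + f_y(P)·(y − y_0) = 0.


Tangent line at P: 31*x - 27*y - 116 = 0.

Step 1: f(2, -2) = 0, so P lies on C.
Step 2: partial derivatives
  f_x(x, y) = 6*x**2 + 2*x*y + 4*x + 2*y**2 - 1, f_y(x, y) = x**2 + 4*x*y - 3*y**2 + 2*y + 1.
  f_x(P) = 31, f_y(P) = -27 (gradient nonzero, so P is smooth).
Step 3: tangent line at P: 31·(x − 2) + -27·(y − -2) = 0.
Expanding: 31*x - 27*y - 116 = 0.


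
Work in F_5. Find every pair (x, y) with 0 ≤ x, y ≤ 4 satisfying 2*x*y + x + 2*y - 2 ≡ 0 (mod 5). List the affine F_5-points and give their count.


Affine F_5-points: {(0, 1), (1, 4), (2, 0), (3, 3)}; count = 4.

For each of the 25 pairs (x, y) ∈ F_5², evaluate f(x, y) mod 5. Record the zeros.
  x = 0: [0↦3, 1↦0, 2↦2, 3↦4, 4↦1]  zeros at y ∈ {1}
  x = 1: [0↦4, 1↦3, 2↦2, 3↦1, 4↦0]  zeros at y ∈ {4}
  x = 2: [0↦0, 1↦1, 2↦2, 3↦3, 4↦4]  zeros at y ∈ {0}
  x = 3: [0↦1, 1↦4, 2↦2, 3↦0, 4↦3]  zeros at y ∈ {3}
  x = 4: [0↦2, 1↦2, 2↦2, 3↦2, 4↦2]  zeros at y ∈ ∅
Collecting zeros: affine points = {(0, 1), (1, 4), (2, 0), (3, 3)}.
Total count |C(F_5)_aff| = 4.


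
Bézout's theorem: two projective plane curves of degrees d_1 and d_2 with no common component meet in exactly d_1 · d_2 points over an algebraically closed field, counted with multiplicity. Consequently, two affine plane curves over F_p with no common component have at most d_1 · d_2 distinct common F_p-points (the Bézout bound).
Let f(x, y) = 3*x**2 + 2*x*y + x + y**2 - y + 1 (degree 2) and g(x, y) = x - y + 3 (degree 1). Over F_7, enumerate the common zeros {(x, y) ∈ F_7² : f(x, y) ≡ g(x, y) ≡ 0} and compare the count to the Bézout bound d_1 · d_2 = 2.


Common zeros: {(0, 3), (5, 1)}; count = 2; Bézout bound = 2.

deg(f) = 2, deg(g) = 1, so Bézout bound = 2.
Scan x ∈ F_7. For each x, list the y ∈ F_7 with f(x, y) ≡ 0 and those with g(x, y) ≡ 0 (mod 7); the common zeros in that column are the intersection.
  x = 0: f ≡ 0 at y ∈ {3, 5}; g ≡ 0 at y ∈ {3}; common: {3}.
  x = 1: f ≡ 0 at y ∈ {1, 5}; g ≡ 0 at y ∈ {4}; common: ∅.
  x = 2: f ≡ 0 at y ∈ ∅; g ≡ 0 at y ∈ {5}; common: ∅.
  x = 3: f ≡ 0 at y ∈ ∅; g ≡ 0 at y ∈ {6}; common: ∅.
  x = 4: f ≡ 0 at y ∈ ∅; g ≡ 0 at y ∈ {0}; common: ∅.
  x = 5: f ≡ 0 at y ∈ {1, 4}; g ≡ 0 at y ∈ {1}; common: {1}.
  x = 6: f ≡ 0 at y ∈ {4, 6}; g ≡ 0 at y ∈ {2}; common: ∅.
Collecting: common zeros = {(0, 3), (5, 1)}, so the count is 2.
Comparison with the Bézout bound: 2 ≤ 2 = deg(f)·deg(g), as expected for curves with no common component (the bound is attained).


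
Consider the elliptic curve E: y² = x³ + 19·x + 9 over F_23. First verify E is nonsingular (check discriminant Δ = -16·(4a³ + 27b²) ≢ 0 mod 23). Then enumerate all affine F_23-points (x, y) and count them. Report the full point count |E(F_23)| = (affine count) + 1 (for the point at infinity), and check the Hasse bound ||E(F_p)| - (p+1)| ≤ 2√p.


Affine points = {(0, 3), (0, 20), (1, 11), (1, 12), (2, 3), (2, 20), (3, 1), (3, 22), (7, 5), (7, 18), (8, 11), (8, 12), (9, 9), (9, 14), (10, 7), (10, 16), (11, 10), (11, 13), (14, 11), (14, 12), (15, 9), (15, 14), (16, 4), (16, 19), (17, 1), (17, 22), (21, 3), (21, 20), (22, 9), (22, 14)}; affine count = 30; |E(F_23)| = 31.

Discriminant check: Δ ∝ 4a³ + 27b² = 4·19³ + 27·9² = 4·6859 + 27·81 ≡ 22 (mod 23). Nonzero ⇒ E is nonsingular.
For each x ∈ F_23, compute rhs = x³ + 19·x + 9 mod 23, then count y ∈ F_23 with y² ≡ rhs.
  x = 0: rhs = 9, matching y values: 3, 20 (2 points).
  x = 1: rhs = 6, matching y values: 11, 12 (2 points).
  x = 2: rhs = 9, matching y values: 3, 20 (2 points).
  x = 3: rhs = 1, matching y values: 1, 22 (2 points).
  x = 4: rhs = 11, matching y values: none (0 points).
  x = 5: rhs = 22, matching y values: none (0 points).
  x = 6: rhs = 17, matching y values: none (0 points).
  x = 7: rhs = 2, matching y values: 5, 18 (2 points).
  x = 8: rhs = 6, matching y values: 11, 12 (2 points).
  x = 9: rhs = 12, matching y values: 9, 14 (2 points).
  x = 10: rhs = 3, matching y values: 7, 16 (2 points).
  x = 11: rhs = 8, matching y values: 10, 13 (2 points).
  x = 12: rhs = 10, matching y values: none (0 points).
  x = 13: rhs = 15, matching y values: none (0 points).
  x = 14: rhs = 6, matching y values: 11, 12 (2 points).
  x = 15: rhs = 12, matching y values: 9, 14 (2 points).
  x = 16: rhs = 16, matching y values: 4, 19 (2 points).
  x = 17: rhs = 1, matching y values: 1, 22 (2 points).
  x = 18: rhs = 19, matching y values: none (0 points).
  x = 19: rhs = 7, matching y values: none (0 points).
  x = 20: rhs = 17, matching y values: none (0 points).
  x = 21: rhs = 9, matching y values: 3, 20 (2 points).
  x = 22: rhs = 12, matching y values: 9, 14 (2 points).
Total affine count: 30.
Full point count |E(F_23)| = 30 + 1 = 31.
Hasse bound: |31 − (23+1)| = |7| = 7 ≤ 2√23 ≈ 9.5917 ✓.


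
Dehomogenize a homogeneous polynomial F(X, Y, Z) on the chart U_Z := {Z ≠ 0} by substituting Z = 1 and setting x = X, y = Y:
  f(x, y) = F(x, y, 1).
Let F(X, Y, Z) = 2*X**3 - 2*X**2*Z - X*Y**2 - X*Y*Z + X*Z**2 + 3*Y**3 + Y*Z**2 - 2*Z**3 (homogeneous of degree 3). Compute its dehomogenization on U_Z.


f(x, y) = 2*x**3 - 2*x**2 - x*y**2 - x*y + x + 3*y**3 + y - 2

On U_Z we set Z = 1. Each monomial c·X^i·Y^j·Z^k in F becomes c·x^i·y^j·1^k = c·x^i·y^j.
Substituting Z = 1: F(X, Y, 1) = 2*x**3 - 2*x**2 - x*y**2 - x*y + x + 3*y**3 + y - 2.
Note: deg(f) ≤ deg(F) = 3; strict inequality happens when F is divisible by Z (lost terms).


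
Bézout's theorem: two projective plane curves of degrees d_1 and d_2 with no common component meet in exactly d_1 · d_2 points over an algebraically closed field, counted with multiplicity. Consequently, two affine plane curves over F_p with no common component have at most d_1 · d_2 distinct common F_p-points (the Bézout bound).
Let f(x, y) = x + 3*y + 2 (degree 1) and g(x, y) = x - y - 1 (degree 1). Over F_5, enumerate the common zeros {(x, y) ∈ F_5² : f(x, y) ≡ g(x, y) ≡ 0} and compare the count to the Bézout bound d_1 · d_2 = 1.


Common zeros: {(4, 3)}; count = 1; Bézout bound = 1.

deg(f) = 1, deg(g) = 1, so Bézout bound = 1.
Scan x ∈ F_5. For each x, list the y ∈ F_5 with f(x, y) ≡ 0 and those with g(x, y) ≡ 0 (mod 5); the common zeros in that column are the intersection.
  x = 0: f ≡ 0 at y ∈ {1}; g ≡ 0 at y ∈ {4}; common: ∅.
  x = 1: f ≡ 0 at y ∈ {4}; g ≡ 0 at y ∈ {0}; common: ∅.
  x = 2: f ≡ 0 at y ∈ {2}; g ≡ 0 at y ∈ {1}; common: ∅.
  x = 3: f ≡ 0 at y ∈ {0}; g ≡ 0 at y ∈ {2}; common: ∅.
  x = 4: f ≡ 0 at y ∈ {3}; g ≡ 0 at y ∈ {3}; common: {3}.
Collecting: common zeros = {(4, 3)}, so the count is 1.
Comparison with the Bézout bound: 1 ≤ 1 = deg(f)·deg(g), as expected for curves with no common component (the bound is attained).


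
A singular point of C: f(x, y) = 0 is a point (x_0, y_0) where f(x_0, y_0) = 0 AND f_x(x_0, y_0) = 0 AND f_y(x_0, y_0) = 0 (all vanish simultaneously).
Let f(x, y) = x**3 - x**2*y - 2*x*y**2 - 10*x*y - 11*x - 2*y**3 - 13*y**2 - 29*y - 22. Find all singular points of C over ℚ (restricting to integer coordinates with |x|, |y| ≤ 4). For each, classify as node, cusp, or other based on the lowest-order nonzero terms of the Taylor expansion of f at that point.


Singular points: {(-1, -2)}; classification: node.

Compute partial derivatives:
  f_x = 3*x**2 - 2*x*y - 2*y**2 - 10*y - 11.
  f_y = -x**2 - 4*x*y - 10*x - 6*y**2 - 26*y - 29.
Scan x_0 ∈ {−4, ..., 4}. For each x_0, f_y(x_0, y) is a polynomial in y; find its integer roots y ∈ {−4, ..., 4}, then test f_x and f at those candidates.
  x = -4: f_y(-4, y) = -6*y**2 - 10*y - 5; no integer root y with |y| ≤ 4.
  x = -3: f_y(-3, y) = -6*y**2 - 14*y - 8; vanishes at y ∈ {-1}. (-3, -1): f_x = 18 ≠ 0.
  x = -2: f_y(-2, y) = -6*y**2 - 18*y - 13; no integer root y with |y| ≤ 4.
  x = -1: f_y(-1, y) = -6*y**2 - 22*y - 20; vanishes at y ∈ {-2}. (-1, -2): f_x = 0, f = 0 — SINGULAR.
  x = 0: f_y(0, y) = -6*y**2 - 26*y - 29; no integer root y with |y| ≤ 4.
  x = 1: f_y(1, y) = -6*y**2 - 30*y - 40; no integer root y with |y| ≤ 4.
  x = 2: f_y(2, y) = -6*y**2 - 34*y - 53; no integer root y with |y| ≤ 4.
  x = 3: f_y(3, y) = -6*y**2 - 38*y - 68; no integer root y with |y| ≤ 4.
  x = 4: f_y(4, y) = -6*y**2 - 42*y - 85; no integer root y with |y| ≤ 4.
Only singular point on the grid: (-1, -2).
Classify: substitute x = -1 + u, y = -2 + v and expand: f = u**3 - u**2*v - u**2 - 2*u*v**2 - 2*v**3 + v**2.
No constant or linear terms (consistent with a singular point). Quadratic part: -u**2 + v**2. Cubic part: u**3 - u**2*v - 2*u*v**2 - 2*v**3.
The quadratic part v**2 - u**2 = (v − u)(v + u) splits into two distinct linear factors, so there are two distinct tangent lines y − -2 = ±(x − -1) — this is a node (ordinary double point).
Classification: node.


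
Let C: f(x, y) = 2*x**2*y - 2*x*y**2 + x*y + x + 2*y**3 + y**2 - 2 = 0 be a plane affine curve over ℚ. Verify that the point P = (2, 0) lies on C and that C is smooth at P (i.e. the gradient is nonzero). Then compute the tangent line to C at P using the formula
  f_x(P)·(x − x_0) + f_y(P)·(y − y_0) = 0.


Tangent line at P: x + 10*y - 2 = 0.

Step 1: f(2, 0) = 0, so P lies on C.
Step 2: partial derivatives
  f_x(x, y) = 4*x*y - 2*y**2 + y + 1, f_y(x, y) = 2*x**2 - 4*x*y + x + 6*y**2 + 2*y.
  f_x(P) = 1, f_y(P) = 10 (gradient nonzero, so P is smooth).
Step 3: tangent line at P: 1·(x − 2) + 10·(y − 0) = 0.
Expanding: x + 10*y - 2 = 0.


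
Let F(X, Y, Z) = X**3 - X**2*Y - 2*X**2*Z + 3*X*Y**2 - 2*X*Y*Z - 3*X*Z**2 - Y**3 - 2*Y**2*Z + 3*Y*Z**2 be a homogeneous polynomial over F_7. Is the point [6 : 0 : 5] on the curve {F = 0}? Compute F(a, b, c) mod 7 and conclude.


F(6,0,5) ≡ 1 (mod 7); P is NOT on the curve.

Evaluate F(6, 0, 5) term-by-term (mod 7).
  X**3 ↦ 1·216·1·1 = 216
  -X**2*Y ↦ -1·36·0·1 = 0
  -2*X**2*Z ↦ -2·36·1·5 = -360
  3*X*Y**2 ↦ 3·6·0·1 = 0
  -2*X*Y*Z ↦ -2·6·0·5 = 0
  -3*X*Z**2 ↦ -3·6·1·25 = -450
  -Y**3 ↦ -1·1·0·1 = 0
  -2*Y**2*Z ↦ -2·1·0·5 = 0
  3*Y*Z**2 ↦ 3·1·0·25 = 0
Sum: F(6, 0, 5) = (216) + (0) + (-360) + (0) + (0) + (-450) + (0) + (0) + (0) = -594.
Reducing mod 7: -594 ≡ 1 (mod 7).
Since F(a, b, c) ≡ 1 ≠ 0 (mod 7), P does NOT lie on the curve.


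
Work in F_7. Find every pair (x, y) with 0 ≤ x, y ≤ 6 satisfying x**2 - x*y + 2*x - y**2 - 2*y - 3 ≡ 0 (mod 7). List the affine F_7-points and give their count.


Affine F_7-points: {(1, 0), (1, 4), (2, 1), (2, 2), (4, 0), (4, 1), (5, 2), (5, 5)}; count = 8.

For each of the 49 pairs (x, y) ∈ F_7², evaluate f(x, y) mod 7. Record the zeros.
  x = 0: [0↦4, 1↦1, 2↦3, 3↦3, 4↦1, 5↦4, 6↦5]  zeros at y ∈ ∅
  x = 1: [0↦0, 1↦3, 2↦4, 3↦3, 4↦0, 5↦2, 6↦2]  zeros at y ∈ {0, 4}
  x = 2: [0↦5, 1↦0, 2↦0, 3↦5, 4↦1, 5↦2, 6↦1]  zeros at y ∈ {1, 2}
  x = 3: [0↦5, 1↦6, 2↦5, 3↦2, 4↦4, 5↦4, 6↦2]  zeros at y ∈ ∅
  x = 4: [0↦0, 1↦0, 2↦5, 3↦1, 4↦2, 5↦1, 6↦5]  zeros at y ∈ {0, 1}
  x = 5: [0↦4, 1↦3, 2↦0, 3↦2, 4↦2, 5↦0, 6↦3]  zeros at y ∈ {2, 5}
  x = 6: [0↦3, 1↦1, 2↦4, 3↦5, 4↦4, 5↦1, 6↦3]  zeros at y ∈ ∅
Collecting zeros: affine points = {(1, 0), (1, 4), (2, 1), (2, 2), (4, 0), (4, 1), (5, 2), (5, 5)}.
Total count |C(F_7)_aff| = 8.


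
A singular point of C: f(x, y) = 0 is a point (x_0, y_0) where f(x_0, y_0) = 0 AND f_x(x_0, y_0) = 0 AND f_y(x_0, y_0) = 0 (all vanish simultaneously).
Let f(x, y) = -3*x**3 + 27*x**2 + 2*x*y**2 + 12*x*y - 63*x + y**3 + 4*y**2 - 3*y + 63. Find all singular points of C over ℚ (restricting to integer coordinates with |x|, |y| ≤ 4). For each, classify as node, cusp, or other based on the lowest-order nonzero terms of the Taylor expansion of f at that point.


Singular points: {(3, -3)}; classification: cusp.

Compute partial derivatives:
  f_x = -9*x**2 + 54*x + 2*y**2 + 12*y - 63.
  f_y = 4*x*y + 12*x + 3*y**2 + 8*y - 3.
Scan x_0 ∈ {−4, ..., 4}. For each x_0, f_y(x_0, y) is a polynomial in y; find its integer roots y ∈ {−4, ..., 4}, then test f_x and f at those candidates.
  x = -4: f_y(-4, y) = 3*y**2 - 8*y - 51; vanishes at y ∈ {-3}. (-4, -3): f_x = -441 ≠ 0.
  x = -3: f_y(-3, y) = 3*y**2 - 4*y - 39; vanishes at y ∈ {-3}. (-3, -3): f_x = -324 ≠ 0.
  x = -2: f_y(-2, y) = 3*y**2 - 27; vanishes at y ∈ {-3, 3}. (-2, -3): f_x = -225 ≠ 0; (-2, 3): f_x = -153 ≠ 0.
  x = -1: f_y(-1, y) = 3*y**2 + 4*y - 15; vanishes at y ∈ {-3}. (-1, -3): f_x = -144 ≠ 0.
  x = 0: f_y(0, y) = 3*y**2 + 8*y - 3; vanishes at y ∈ {-3}. (0, -3): f_x = -81 ≠ 0.
  x = 1: f_y(1, y) = 3*y**2 + 12*y + 9; vanishes at y ∈ {-3, -1}. (1, -3): f_x = -36 ≠ 0; (1, -1): f_x = -28 ≠ 0.
  x = 2: f_y(2, y) = 3*y**2 + 16*y + 21; vanishes at y ∈ {-3}. (2, -3): f_x = -9 ≠ 0.
  x = 3: f_y(3, y) = 3*y**2 + 20*y + 33; vanishes at y ∈ {-3}. (3, -3): f_x = 0, f = 0 — SINGULAR.
  x = 4: f_y(4, y) = 3*y**2 + 24*y + 45; vanishes at y ∈ {-3}. (4, -3): f_x = -9 ≠ 0.
Only singular point on the grid: (3, -3).
Classify: substitute x = 3 + u, y = -3 + v and expand: f = -3*u**3 + 2*u*v**2 + v**3 + v**2.
No constant or linear terms (consistent with a singular point). Quadratic part: v**2. Cubic part: -3*u**3 + 2*u*v**2 + v**3.
The quadratic part v**2 is a perfect square, so there is a single (double) tangent line v = 0, i.e. y = -3. Restricting the cubic part to that line (v = 0) leaves -3*u**3 ≠ 0, so f is not divisible by v and the branch is v² ≈ 3*u**3 to lowest order — this is a cusp.
Classification: cusp.
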